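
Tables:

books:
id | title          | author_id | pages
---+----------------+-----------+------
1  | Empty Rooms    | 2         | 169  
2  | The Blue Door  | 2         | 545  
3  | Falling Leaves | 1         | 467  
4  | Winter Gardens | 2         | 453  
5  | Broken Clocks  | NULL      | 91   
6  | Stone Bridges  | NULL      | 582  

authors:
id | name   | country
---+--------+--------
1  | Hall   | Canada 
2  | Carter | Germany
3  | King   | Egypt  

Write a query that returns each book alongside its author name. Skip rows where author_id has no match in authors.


INNER JOIN keeps only books rows whose author_id matches an id in authors. Walk through each book:
  - book 1 (Empty Rooms): author_id=2 -> matches Carter
  - book 2 (The Blue Door): author_id=2 -> matches Carter
  - book 3 (Falling Leaves): author_id=1 -> matches Hall
  - book 4 (Winter Gardens): author_id=2 -> matches Carter
  - book 5 (Broken Clocks): author_id=NULL, no match -> dropped
  - book 6 (Stone Bridges): author_id=NULL, no match -> dropped
So 2 of 6 rows are dropped.

SQL:
SELECT a.title, b.name AS author
FROM books a
INNER JOIN authors b ON a.author_id = b.id

Result:
title          | author
---------------+-------
Empty Rooms    | Carter
The Blue Door  | Carter
Falling Leaves | Hall  
Winter Gardens | Carter


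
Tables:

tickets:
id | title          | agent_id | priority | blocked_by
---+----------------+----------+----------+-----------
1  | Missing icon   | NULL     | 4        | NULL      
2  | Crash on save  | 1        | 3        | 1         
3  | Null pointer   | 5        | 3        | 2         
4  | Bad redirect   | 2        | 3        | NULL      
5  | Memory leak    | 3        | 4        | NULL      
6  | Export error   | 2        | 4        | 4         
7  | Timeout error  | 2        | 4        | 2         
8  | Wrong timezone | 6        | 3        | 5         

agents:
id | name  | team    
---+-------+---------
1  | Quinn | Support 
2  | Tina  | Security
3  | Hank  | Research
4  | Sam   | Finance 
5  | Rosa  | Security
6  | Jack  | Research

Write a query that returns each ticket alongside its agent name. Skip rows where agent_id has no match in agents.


INNER JOIN keeps only tickets rows whose agent_id matches an id in agents. Walk through each ticket:
  - ticket 1 (Missing icon): agent_id=NULL, no match -> dropped
  - ticket 2 (Crash on save): agent_id=1 -> matches Quinn
  - ticket 3 (Null pointer): agent_id=5 -> matches Rosa
  - ticket 4 (Bad redirect): agent_id=2 -> matches Tina
  - ticket 5 (Memory leak): agent_id=3 -> matches Hank
  - ticket 6 (Export error): agent_id=2 -> matches Tina
  - ticket 7 (Timeout error): agent_id=2 -> matches Tina
  - ticket 8 (Wrong timezone): agent_id=6 -> matches Jack
So 1 of 8 rows is dropped.

SQL:
SELECT a.title, b.name AS agent
FROM tickets a
INNER JOIN agents b ON a.agent_id = b.id

Result:
title          | agent
---------------+------
Crash on save  | Quinn
Null pointer   | Rosa 
Bad redirect   | Tina 
Memory leak    | Hank 
Export error   | Tina 
Timeout error  | Tina 
Wrong timezone | Jack 


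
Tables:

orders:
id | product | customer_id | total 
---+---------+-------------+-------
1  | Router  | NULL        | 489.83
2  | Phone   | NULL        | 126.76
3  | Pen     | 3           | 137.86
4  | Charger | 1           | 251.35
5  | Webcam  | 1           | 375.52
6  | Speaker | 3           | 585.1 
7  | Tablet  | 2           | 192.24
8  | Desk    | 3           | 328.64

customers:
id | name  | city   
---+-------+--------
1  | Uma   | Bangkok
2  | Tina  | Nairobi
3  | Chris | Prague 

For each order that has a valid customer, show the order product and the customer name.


INNER JOIN keeps only orders rows whose customer_id matches an id in customers. Walk through each order:
  - order 1 (Router): customer_id=NULL, no match -> dropped
  - order 2 (Phone): customer_id=NULL, no match -> dropped
  - order 3 (Pen): customer_id=3 -> matches Chris
  - order 4 (Charger): customer_id=1 -> matches Uma
  - order 5 (Webcam): customer_id=1 -> matches Uma
  - order 6 (Speaker): customer_id=3 -> matches Chris
  - order 7 (Tablet): customer_id=2 -> matches Tina
  - order 8 (Desk): customer_id=3 -> matches Chris
So 2 of 8 rows are dropped.

SQL:
SELECT a.product, b.name AS customer
FROM orders a
INNER JOIN customers b ON a.customer_id = b.id

Result:
product | customer
--------+---------
Pen     | Chris   
Charger | Uma     
Webcam  | Uma     
Speaker | Chris   
Tablet  | Tina    
Desk    | Chris   


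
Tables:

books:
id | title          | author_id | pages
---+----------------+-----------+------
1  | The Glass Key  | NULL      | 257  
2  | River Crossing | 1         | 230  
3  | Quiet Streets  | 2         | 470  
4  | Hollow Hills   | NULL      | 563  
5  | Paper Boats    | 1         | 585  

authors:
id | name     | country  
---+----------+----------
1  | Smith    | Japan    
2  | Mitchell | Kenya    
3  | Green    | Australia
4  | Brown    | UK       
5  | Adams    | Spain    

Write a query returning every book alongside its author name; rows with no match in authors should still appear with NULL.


LEFT JOIN keeps every row from books (the left table); where author_id has no match in authors, the author columns become NULL. Walk through each book:
  - book 1 (The Glass Key): author_id=NULL, no match -> kept with NULL
  - book 2 (River Crossing): author_id=1 -> matches Smith
  - book 3 (Quiet Streets): author_id=2 -> matches Mitchell
  - book 4 (Hollow Hills): author_id=NULL, no match -> kept with NULL
  - book 5 (Paper Boats): author_id=1 -> matches Smith
All 5 rows appear; 2 have NULL author.

SQL:
SELECT a.title, b.name AS author
FROM books a
LEFT JOIN authors b ON a.author_id = b.id

Result:
title          | author  
---------------+---------
The Glass Key  | NULL    
River Crossing | Smith   
Quiet Streets  | Mitchell
Hollow Hills   | NULL    
Paper Boats    | Smith   


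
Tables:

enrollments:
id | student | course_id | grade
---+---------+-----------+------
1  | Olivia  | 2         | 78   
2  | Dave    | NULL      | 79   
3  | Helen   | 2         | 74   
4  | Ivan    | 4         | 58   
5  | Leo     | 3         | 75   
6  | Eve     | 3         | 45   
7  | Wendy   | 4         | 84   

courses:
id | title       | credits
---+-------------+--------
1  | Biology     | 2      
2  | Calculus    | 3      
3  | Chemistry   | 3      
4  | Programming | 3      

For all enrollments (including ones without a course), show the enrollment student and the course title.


LEFT JOIN keeps every row from enrollments (the left table); where course_id has no match in courses, the course columns become NULL. Walk through each enrollment:
  - enrollment 1 (Olivia): course_id=2 -> matches Calculus
  - enrollment 2 (Dave): course_id=NULL, no match -> kept with NULL
  - enrollment 3 (Helen): course_id=2 -> matches Calculus
  - enrollment 4 (Ivan): course_id=4 -> matches Programming
  - enrollment 5 (Leo): course_id=3 -> matches Chemistry
  - enrollment 6 (Eve): course_id=3 -> matches Chemistry
  - enrollment 7 (Wendy): course_id=4 -> matches Programming
All 7 rows appear; 1 has NULL course.

SQL:
SELECT a.student, b.title AS course
FROM enrollments a
LEFT JOIN courses b ON a.course_id = b.id

Result:
student | course     
--------+------------
Olivia  | Calculus   
Dave    | NULL       
Helen   | Calculus   
Ivan    | Programming
Leo     | Chemistry  
Eve     | Chemistry  
Wendy   | Programming


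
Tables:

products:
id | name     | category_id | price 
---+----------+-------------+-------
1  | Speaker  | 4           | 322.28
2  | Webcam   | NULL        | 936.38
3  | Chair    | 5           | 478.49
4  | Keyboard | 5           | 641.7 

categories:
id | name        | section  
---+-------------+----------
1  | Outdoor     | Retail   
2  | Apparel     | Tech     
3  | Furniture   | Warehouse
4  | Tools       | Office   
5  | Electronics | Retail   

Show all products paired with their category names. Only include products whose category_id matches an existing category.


INNER JOIN keeps only products rows whose category_id matches an id in categories. Walk through each product:
  - product 1 (Speaker): category_id=4 -> matches Tools
  - product 2 (Webcam): category_id=NULL, no match -> dropped
  - product 3 (Chair): category_id=5 -> matches Electronics
  - product 4 (Keyboard): category_id=5 -> matches Electronics
So 1 of 4 rows is dropped.

SQL:
SELECT a.name, b.name AS category
FROM products a
INNER JOIN categories b ON a.category_id = b.id

Result:
name     | category   
---------+------------
Speaker  | Tools      
Chair    | Electronics
Keyboard | Electronics


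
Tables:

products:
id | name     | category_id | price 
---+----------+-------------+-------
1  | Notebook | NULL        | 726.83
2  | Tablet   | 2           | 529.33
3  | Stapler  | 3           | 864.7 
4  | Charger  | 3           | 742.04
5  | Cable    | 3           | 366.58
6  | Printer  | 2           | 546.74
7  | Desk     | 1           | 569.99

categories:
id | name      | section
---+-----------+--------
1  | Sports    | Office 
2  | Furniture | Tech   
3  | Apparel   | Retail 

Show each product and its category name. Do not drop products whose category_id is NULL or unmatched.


LEFT JOIN keeps every row from products (the left table); where category_id has no match in categories, the category columns become NULL. Walk through each product:
  - product 1 (Notebook): category_id=NULL, no match -> kept with NULL
  - product 2 (Tablet): category_id=2 -> matches Furniture
  - product 3 (Stapler): category_id=3 -> matches Apparel
  - product 4 (Charger): category_id=3 -> matches Apparel
  - product 5 (Cable): category_id=3 -> matches Apparel
  - product 6 (Printer): category_id=2 -> matches Furniture
  - product 7 (Desk): category_id=1 -> matches Sports
All 7 rows appear; 1 has NULL category.

SQL:
SELECT a.name, b.name AS category
FROM products a
LEFT JOIN categories b ON a.category_id = b.id

Result:
name     | category 
---------+----------
Notebook | NULL     
Tablet   | Furniture
Stapler  | Apparel  
Charger  | Apparel  
Cable    | Apparel  
Printer  | Furniture
Desk     | Sports   


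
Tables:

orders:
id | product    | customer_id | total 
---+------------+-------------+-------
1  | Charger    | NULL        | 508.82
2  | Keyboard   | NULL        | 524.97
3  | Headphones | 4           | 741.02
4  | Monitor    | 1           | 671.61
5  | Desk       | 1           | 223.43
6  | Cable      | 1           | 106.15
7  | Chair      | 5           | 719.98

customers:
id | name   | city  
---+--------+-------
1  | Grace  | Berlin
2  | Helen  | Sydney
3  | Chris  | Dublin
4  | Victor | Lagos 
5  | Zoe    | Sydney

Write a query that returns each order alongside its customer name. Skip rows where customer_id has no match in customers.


INNER JOIN keeps only orders rows whose customer_id matches an id in customers. Walk through each order:
  - order 1 (Charger): customer_id=NULL, no match -> dropped
  - order 2 (Keyboard): customer_id=NULL, no match -> dropped
  - order 3 (Headphones): customer_id=4 -> matches Victor
  - order 4 (Monitor): customer_id=1 -> matches Grace
  - order 5 (Desk): customer_id=1 -> matches Grace
  - order 6 (Cable): customer_id=1 -> matches Grace
  - order 7 (Chair): customer_id=5 -> matches Zoe
So 2 of 7 rows are dropped.

SQL:
SELECT a.product, b.name AS customer
FROM orders a
INNER JOIN customers b ON a.customer_id = b.id

Result:
product    | customer
-----------+---------
Headphones | Victor  
Monitor    | Grace   
Desk       | Grace   
Cable      | Grace   
Chair      | Zoe     


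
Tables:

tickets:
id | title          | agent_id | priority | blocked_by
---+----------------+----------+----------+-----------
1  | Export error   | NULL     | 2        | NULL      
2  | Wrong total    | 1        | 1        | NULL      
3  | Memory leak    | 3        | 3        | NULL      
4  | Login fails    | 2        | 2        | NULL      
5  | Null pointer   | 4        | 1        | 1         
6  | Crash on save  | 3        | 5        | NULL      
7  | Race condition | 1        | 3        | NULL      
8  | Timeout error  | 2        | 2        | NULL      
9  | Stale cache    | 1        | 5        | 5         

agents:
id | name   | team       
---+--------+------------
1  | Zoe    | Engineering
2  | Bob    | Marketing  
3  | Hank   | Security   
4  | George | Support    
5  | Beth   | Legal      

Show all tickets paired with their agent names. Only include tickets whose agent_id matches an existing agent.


INNER JOIN keeps only tickets rows whose agent_id matches an id in agents. Walk through each ticket:
  - ticket 1 (Export error): agent_id=NULL, no match -> dropped
  - ticket 2 (Wrong total): agent_id=1 -> matches Zoe
  - ticket 3 (Memory leak): agent_id=3 -> matches Hank
  - ticket 4 (Login fails): agent_id=2 -> matches Bob
  - ticket 5 (Null pointer): agent_id=4 -> matches George
  - ticket 6 (Crash on save): agent_id=3 -> matches Hank
  - ticket 7 (Race condition): agent_id=1 -> matches Zoe
  - ticket 8 (Timeout error): agent_id=2 -> matches Bob
  - ticket 9 (Stale cache): agent_id=1 -> matches Zoe
So 1 of 9 rows is dropped.

SQL:
SELECT a.title, b.name AS agent
FROM tickets a
INNER JOIN agents b ON a.agent_id = b.id

Result:
title          | agent 
---------------+-------
Wrong total    | Zoe   
Memory leak    | Hank  
Login fails    | Bob   
Null pointer   | George
Crash on save  | Hank  
Race condition | Zoe   
Timeout error  | Bob   
Stale cache    | Zoe   


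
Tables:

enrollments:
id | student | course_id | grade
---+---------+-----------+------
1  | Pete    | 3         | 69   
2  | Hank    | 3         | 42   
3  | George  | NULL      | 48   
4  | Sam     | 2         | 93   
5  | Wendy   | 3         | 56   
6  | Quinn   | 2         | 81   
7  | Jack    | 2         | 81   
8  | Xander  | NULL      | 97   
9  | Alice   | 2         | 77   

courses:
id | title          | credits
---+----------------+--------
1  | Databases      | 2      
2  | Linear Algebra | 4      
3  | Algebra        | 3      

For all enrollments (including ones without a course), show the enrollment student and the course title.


LEFT JOIN keeps every row from enrollments (the left table); where course_id has no match in courses, the course columns become NULL. Walk through each enrollment:
  - enrollment 1 (Pete): course_id=3 -> matches Algebra
  - enrollment 2 (Hank): course_id=3 -> matches Algebra
  - enrollment 3 (George): course_id=NULL, no match -> kept with NULL
  - enrollment 4 (Sam): course_id=2 -> matches Linear Algebra
  - enrollment 5 (Wendy): course_id=3 -> matches Algebra
  - enrollment 6 (Quinn): course_id=2 -> matches Linear Algebra
  - enrollment 7 (Jack): course_id=2 -> matches Linear Algebra
  - enrollment 8 (Xander): course_id=NULL, no match -> kept with NULL
  - enrollment 9 (Alice): course_id=2 -> matches Linear Algebra
All 9 rows appear; 2 have NULL course.

SQL:
SELECT a.student, b.title AS course
FROM enrollments a
LEFT JOIN courses b ON a.course_id = b.id

Result:
student | course        
--------+---------------
Pete    | Algebra       
Hank    | Algebra       
George  | NULL          
Sam     | Linear Algebra
Wendy   | Algebra       
Quinn   | Linear Algebra
Jack    | Linear Algebra
Xander  | NULL          
Alice   | Linear Algebra


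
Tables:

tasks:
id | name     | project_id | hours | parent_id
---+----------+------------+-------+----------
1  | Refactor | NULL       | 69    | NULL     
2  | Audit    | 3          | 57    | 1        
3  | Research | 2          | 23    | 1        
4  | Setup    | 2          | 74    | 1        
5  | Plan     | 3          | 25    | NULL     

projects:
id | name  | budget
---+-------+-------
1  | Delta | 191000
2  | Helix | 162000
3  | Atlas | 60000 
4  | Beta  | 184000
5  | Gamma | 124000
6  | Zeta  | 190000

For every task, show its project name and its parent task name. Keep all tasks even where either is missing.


Two LEFT JOINs from the same base table tasks: one to projects via project_id, one to tasks itself via parent_id. Both are LEFT so every task is preserved.
Match against projects:
  - task 1 (Refactor): project_id=NULL, no match -> kept with NULL
  - task 2 (Audit): project_id=3 -> matches Atlas
  - task 3 (Research): project_id=2 -> matches Helix
  - task 4 (Setup): project_id=2 -> matches Helix
  - task 5 (Plan): project_id=3 -> matches Atlas
Match against tasks (self):
  - task 1 (Refactor): parent_id=NULL -> NULL
  - task 2 (Audit): parent_id=1 -> Refactor
  - task 3 (Research): parent_id=1 -> Refactor
  - task 4 (Setup): parent_id=1 -> Refactor
  - task 5 (Plan): parent_id=NULL -> NULL

SQL:
SELECT a.name, b.name AS project, c.name AS parent
FROM tasks a
LEFT JOIN projects b ON a.project_id = b.id
LEFT JOIN tasks c ON a.parent_id = c.id

Result:
name     | project | parent  
---------+---------+---------
Refactor | NULL    | NULL    
Audit    | Atlas   | Refactor
Research | Helix   | Refactor
Setup    | Helix   | Refactor
Plan     | Atlas   | NULL    


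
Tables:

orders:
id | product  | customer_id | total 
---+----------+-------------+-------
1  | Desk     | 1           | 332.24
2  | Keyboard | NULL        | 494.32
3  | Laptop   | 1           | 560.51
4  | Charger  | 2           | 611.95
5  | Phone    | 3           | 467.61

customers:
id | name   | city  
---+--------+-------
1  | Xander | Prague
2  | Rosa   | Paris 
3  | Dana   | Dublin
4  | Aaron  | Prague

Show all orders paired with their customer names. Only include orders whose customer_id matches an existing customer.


INNER JOIN keeps only orders rows whose customer_id matches an id in customers. Walk through each order:
  - order 1 (Desk): customer_id=1 -> matches Xander
  - order 2 (Keyboard): customer_id=NULL, no match -> dropped
  - order 3 (Laptop): customer_id=1 -> matches Xander
  - order 4 (Charger): customer_id=2 -> matches Rosa
  - order 5 (Phone): customer_id=3 -> matches Dana
So 1 of 5 rows is dropped.

SQL:
SELECT a.product, b.name AS customer
FROM orders a
INNER JOIN customers b ON a.customer_id = b.id

Result:
product | customer
--------+---------
Desk    | Xander  
Laptop  | Xander  
Charger | Rosa    
Phone   | Dana    


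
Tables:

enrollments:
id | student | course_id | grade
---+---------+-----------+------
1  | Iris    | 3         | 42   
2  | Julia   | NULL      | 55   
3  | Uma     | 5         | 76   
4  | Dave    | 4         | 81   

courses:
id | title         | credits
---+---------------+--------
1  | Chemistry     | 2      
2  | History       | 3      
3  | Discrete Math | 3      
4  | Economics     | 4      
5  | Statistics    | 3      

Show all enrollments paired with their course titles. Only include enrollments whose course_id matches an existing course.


INNER JOIN keeps only enrollments rows whose course_id matches an id in courses. Walk through each enrollment:
  - enrollment 1 (Iris): course_id=3 -> matches Discrete Math
  - enrollment 2 (Julia): course_id=NULL, no match -> dropped
  - enrollment 3 (Uma): course_id=5 -> matches Statistics
  - enrollment 4 (Dave): course_id=4 -> matches Economics
So 1 of 4 rows is dropped.

SQL:
SELECT a.student, b.title AS course
FROM enrollments a
INNER JOIN courses b ON a.course_id = b.id

Result:
student | course       
--------+--------------
Iris    | Discrete Math
Uma     | Statistics   
Dave    | Economics    


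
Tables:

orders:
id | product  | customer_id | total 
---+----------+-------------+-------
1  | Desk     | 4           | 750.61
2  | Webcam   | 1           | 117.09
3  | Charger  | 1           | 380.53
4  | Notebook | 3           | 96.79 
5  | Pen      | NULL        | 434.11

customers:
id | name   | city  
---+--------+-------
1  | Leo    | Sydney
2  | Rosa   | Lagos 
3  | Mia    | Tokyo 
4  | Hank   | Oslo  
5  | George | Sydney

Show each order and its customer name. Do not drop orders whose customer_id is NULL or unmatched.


LEFT JOIN keeps every row from orders (the left table); where customer_id has no match in customers, the customer columns become NULL. Walk through each order:
  - order 1 (Desk): customer_id=4 -> matches Hank
  - order 2 (Webcam): customer_id=1 -> matches Leo
  - order 3 (Charger): customer_id=1 -> matches Leo
  - order 4 (Notebook): customer_id=3 -> matches Mia
  - order 5 (Pen): customer_id=NULL, no match -> kept with NULL
All 5 rows appear; 1 has NULL customer.

SQL:
SELECT a.product, b.name AS customer
FROM orders a
LEFT JOIN customers b ON a.customer_id = b.id

Result:
product  | customer
---------+---------
Desk     | Hank    
Webcam   | Leo     
Charger  | Leo     
Notebook | Mia     
Pen      | NULL    


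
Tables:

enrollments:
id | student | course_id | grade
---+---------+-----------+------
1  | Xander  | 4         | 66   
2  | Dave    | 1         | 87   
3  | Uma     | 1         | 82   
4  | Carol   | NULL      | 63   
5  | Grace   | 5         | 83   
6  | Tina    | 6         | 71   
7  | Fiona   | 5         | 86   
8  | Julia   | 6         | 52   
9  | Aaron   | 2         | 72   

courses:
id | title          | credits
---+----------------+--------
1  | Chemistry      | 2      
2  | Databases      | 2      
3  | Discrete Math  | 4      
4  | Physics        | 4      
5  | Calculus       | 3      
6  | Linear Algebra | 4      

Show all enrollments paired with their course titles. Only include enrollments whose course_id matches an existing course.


INNER JOIN keeps only enrollments rows whose course_id matches an id in courses. Walk through each enrollment:
  - enrollment 1 (Xander): course_id=4 -> matches Physics
  - enrollment 2 (Dave): course_id=1 -> matches Chemistry
  - enrollment 3 (Uma): course_id=1 -> matches Chemistry
  - enrollment 4 (Carol): course_id=NULL, no match -> dropped
  - enrollment 5 (Grace): course_id=5 -> matches Calculus
  - enrollment 6 (Tina): course_id=6 -> matches Linear Algebra
  - enrollment 7 (Fiona): course_id=5 -> matches Calculus
  - enrollment 8 (Julia): course_id=6 -> matches Linear Algebra
  - enrollment 9 (Aaron): course_id=2 -> matches Databases
So 1 of 9 rows is dropped.

SQL:
SELECT a.student, b.title AS course
FROM enrollments a
INNER JOIN courses b ON a.course_id = b.id

Result:
student | course        
--------+---------------
Xander  | Physics       
Dave    | Chemistry     
Uma     | Chemistry     
Grace   | Calculus      
Tina    | Linear Algebra
Fiona   | Calculus      
Julia   | Linear Algebra
Aaron   | Databases     


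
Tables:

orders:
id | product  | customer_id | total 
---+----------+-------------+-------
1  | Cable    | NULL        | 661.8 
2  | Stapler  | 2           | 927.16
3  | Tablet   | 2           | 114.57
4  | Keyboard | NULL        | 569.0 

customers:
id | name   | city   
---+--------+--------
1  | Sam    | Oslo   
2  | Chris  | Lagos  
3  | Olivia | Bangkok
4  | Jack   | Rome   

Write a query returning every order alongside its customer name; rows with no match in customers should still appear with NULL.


LEFT JOIN keeps every row from orders (the left table); where customer_id has no match in customers, the customer columns become NULL. Walk through each order:
  - order 1 (Cable): customer_id=NULL, no match -> kept with NULL
  - order 2 (Stapler): customer_id=2 -> matches Chris
  - order 3 (Tablet): customer_id=2 -> matches Chris
  - order 4 (Keyboard): customer_id=NULL, no match -> kept with NULL
All 4 rows appear; 2 have NULL customer.

SQL:
SELECT a.product, b.name AS customer
FROM orders a
LEFT JOIN customers b ON a.customer_id = b.id

Result:
product  | customer
---------+---------
Cable    | NULL    
Stapler  | Chris   
Tablet   | Chris   
Keyboard | NULL    


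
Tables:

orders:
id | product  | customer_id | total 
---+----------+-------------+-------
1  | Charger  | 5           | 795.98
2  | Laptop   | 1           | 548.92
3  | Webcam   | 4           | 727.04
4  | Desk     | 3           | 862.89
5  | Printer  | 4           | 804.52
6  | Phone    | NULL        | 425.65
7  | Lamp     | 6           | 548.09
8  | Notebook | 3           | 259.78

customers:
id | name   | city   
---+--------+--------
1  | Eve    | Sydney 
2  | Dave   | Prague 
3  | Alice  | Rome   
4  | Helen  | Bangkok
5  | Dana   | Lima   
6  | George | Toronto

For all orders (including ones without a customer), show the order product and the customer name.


LEFT JOIN keeps every row from orders (the left table); where customer_id has no match in customers, the customer columns become NULL. Walk through each order:
  - order 1 (Charger): customer_id=5 -> matches Dana
  - order 2 (Laptop): customer_id=1 -> matches Eve
  - order 3 (Webcam): customer_id=4 -> matches Helen
  - order 4 (Desk): customer_id=3 -> matches Alice
  - order 5 (Printer): customer_id=4 -> matches Helen
  - order 6 (Phone): customer_id=NULL, no match -> kept with NULL
  - order 7 (Lamp): customer_id=6 -> matches George
  - order 8 (Notebook): customer_id=3 -> matches Alice
All 8 rows appear; 1 has NULL customer.

SQL:
SELECT a.product, b.name AS customer
FROM orders a
LEFT JOIN customers b ON a.customer_id = b.id

Result:
product  | customer
---------+---------
Charger  | Dana    
Laptop   | Eve     
Webcam   | Helen   
Desk     | Alice   
Printer  | Helen   
Phone    | NULL    
Lamp     | George  
Notebook | Alice   


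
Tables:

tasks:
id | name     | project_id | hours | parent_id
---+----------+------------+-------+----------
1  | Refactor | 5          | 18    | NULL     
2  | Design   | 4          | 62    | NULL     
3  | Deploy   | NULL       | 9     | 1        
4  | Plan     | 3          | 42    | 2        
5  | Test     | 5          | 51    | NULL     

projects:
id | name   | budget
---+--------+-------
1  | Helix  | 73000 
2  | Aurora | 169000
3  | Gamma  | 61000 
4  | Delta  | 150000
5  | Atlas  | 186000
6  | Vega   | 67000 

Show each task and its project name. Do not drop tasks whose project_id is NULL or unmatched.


LEFT JOIN keeps every row from tasks (the left table); where project_id has no match in projects, the project columns become NULL. Walk through each task:
  - task 1 (Refactor): project_id=5 -> matches Atlas
  - task 2 (Design): project_id=4 -> matches Delta
  - task 3 (Deploy): project_id=NULL, no match -> kept with NULL
  - task 4 (Plan): project_id=3 -> matches Gamma
  - task 5 (Test): project_id=5 -> matches Atlas
All 5 rows appear; 1 has NULL project.

SQL:
SELECT a.name, b.name AS project
FROM tasks a
LEFT JOIN projects b ON a.project_id = b.id

Result:
name     | project
---------+--------
Refactor | Atlas  
Design   | Delta  
Deploy   | NULL   
Plan     | Gamma  
Test     | Atlas  


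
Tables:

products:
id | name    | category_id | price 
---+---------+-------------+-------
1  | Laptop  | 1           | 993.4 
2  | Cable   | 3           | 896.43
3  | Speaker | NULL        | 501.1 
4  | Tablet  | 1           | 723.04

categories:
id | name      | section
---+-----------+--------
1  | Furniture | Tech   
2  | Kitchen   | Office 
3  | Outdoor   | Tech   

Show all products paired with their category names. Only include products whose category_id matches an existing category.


INNER JOIN keeps only products rows whose category_id matches an id in categories. Walk through each product:
  - product 1 (Laptop): category_id=1 -> matches Furniture
  - product 2 (Cable): category_id=3 -> matches Outdoor
  - product 3 (Speaker): category_id=NULL, no match -> dropped
  - product 4 (Tablet): category_id=1 -> matches Furniture
So 1 of 4 rows is dropped.

SQL:
SELECT a.name, b.name AS category
FROM products a
INNER JOIN categories b ON a.category_id = b.id

Result:
name   | category 
-------+----------
Laptop | Furniture
Cable  | Outdoor  
Tablet | Furniture


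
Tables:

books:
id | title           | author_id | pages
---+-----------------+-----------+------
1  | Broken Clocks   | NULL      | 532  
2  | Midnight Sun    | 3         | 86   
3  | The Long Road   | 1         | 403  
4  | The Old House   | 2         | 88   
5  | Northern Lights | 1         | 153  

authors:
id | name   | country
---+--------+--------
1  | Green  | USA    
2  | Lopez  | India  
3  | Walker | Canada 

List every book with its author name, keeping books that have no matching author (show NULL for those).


LEFT JOIN keeps every row from books (the left table); where author_id has no match in authors, the author columns become NULL. Walk through each book:
  - book 1 (Broken Clocks): author_id=NULL, no match -> kept with NULL
  - book 2 (Midnight Sun): author_id=3 -> matches Walker
  - book 3 (The Long Road): author_id=1 -> matches Green
  - book 4 (The Old House): author_id=2 -> matches Lopez
  - book 5 (Northern Lights): author_id=1 -> matches Green
All 5 rows appear; 1 has NULL author.

SQL:
SELECT a.title, b.name AS author
FROM books a
LEFT JOIN authors b ON a.author_id = b.id

Result:
title           | author
----------------+-------
Broken Clocks   | NULL  
Midnight Sun    | Walker
The Long Road   | Green 
The Old House   | Lopez 
Northern Lights | Green 


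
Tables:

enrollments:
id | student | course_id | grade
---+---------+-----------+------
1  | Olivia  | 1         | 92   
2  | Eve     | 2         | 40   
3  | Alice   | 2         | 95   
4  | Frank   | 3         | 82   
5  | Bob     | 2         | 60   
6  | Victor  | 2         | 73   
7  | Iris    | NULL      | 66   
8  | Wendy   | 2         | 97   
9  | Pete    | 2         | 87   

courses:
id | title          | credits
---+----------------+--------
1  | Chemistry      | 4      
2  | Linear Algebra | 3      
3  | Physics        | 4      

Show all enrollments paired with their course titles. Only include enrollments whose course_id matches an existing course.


INNER JOIN keeps only enrollments rows whose course_id matches an id in courses. Walk through each enrollment:
  - enrollment 1 (Olivia): course_id=1 -> matches Chemistry
  - enrollment 2 (Eve): course_id=2 -> matches Linear Algebra
  - enrollment 3 (Alice): course_id=2 -> matches Linear Algebra
  - enrollment 4 (Frank): course_id=3 -> matches Physics
  - enrollment 5 (Bob): course_id=2 -> matches Linear Algebra
  - enrollment 6 (Victor): course_id=2 -> matches Linear Algebra
  - enrollment 7 (Iris): course_id=NULL, no match -> dropped
  - enrollment 8 (Wendy): course_id=2 -> matches Linear Algebra
  - enrollment 9 (Pete): course_id=2 -> matches Linear Algebra
So 1 of 9 rows is dropped.

SQL:
SELECT a.student, b.title AS course
FROM enrollments a
INNER JOIN courses b ON a.course_id = b.id

Result:
student | course        
--------+---------------
Olivia  | Chemistry     
Eve     | Linear Algebra
Alice   | Linear Algebra
Frank   | Physics       
Bob     | Linear Algebra
Victor  | Linear Algebra
Wendy   | Linear Algebra
Pete    | Linear Algebra


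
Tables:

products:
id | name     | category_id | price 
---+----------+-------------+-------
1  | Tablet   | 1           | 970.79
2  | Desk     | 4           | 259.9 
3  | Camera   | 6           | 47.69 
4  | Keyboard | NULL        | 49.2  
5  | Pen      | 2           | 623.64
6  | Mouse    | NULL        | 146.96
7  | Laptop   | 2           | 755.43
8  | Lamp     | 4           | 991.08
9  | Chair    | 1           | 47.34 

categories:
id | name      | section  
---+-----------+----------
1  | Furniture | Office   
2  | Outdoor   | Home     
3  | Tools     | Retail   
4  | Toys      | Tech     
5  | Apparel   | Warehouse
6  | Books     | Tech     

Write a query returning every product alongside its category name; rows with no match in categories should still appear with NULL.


LEFT JOIN keeps every row from products (the left table); where category_id has no match in categories, the category columns become NULL. Walk through each product:
  - product 1 (Tablet): category_id=1 -> matches Furniture
  - product 2 (Desk): category_id=4 -> matches Toys
  - product 3 (Camera): category_id=6 -> matches Books
  - product 4 (Keyboard): category_id=NULL, no match -> kept with NULL
  - product 5 (Pen): category_id=2 -> matches Outdoor
  - product 6 (Mouse): category_id=NULL, no match -> kept with NULL
  - product 7 (Laptop): category_id=2 -> matches Outdoor
  - product 8 (Lamp): category_id=4 -> matches Toys
  - product 9 (Chair): category_id=1 -> matches Furniture
All 9 rows appear; 2 have NULL category.

SQL:
SELECT a.name, b.name AS category
FROM products a
LEFT JOIN categories b ON a.category_id = b.id

Result:
name     | category 
---------+----------
Tablet   | Furniture
Desk     | Toys     
Camera   | Books    
Keyboard | NULL     
Pen      | Outdoor  
Mouse    | NULL     
Laptop   | Outdoor  
Lamp     | Toys     
Chair    | Furniture


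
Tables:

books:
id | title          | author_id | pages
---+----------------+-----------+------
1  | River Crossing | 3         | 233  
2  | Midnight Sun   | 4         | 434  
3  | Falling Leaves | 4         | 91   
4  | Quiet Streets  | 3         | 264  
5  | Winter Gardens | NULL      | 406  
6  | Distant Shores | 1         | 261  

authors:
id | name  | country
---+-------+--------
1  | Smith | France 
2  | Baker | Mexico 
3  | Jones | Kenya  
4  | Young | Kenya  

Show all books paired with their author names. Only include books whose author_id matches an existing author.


INNER JOIN keeps only books rows whose author_id matches an id in authors. Walk through each book:
  - book 1 (River Crossing): author_id=3 -> matches Jones
  - book 2 (Midnight Sun): author_id=4 -> matches Young
  - book 3 (Falling Leaves): author_id=4 -> matches Young
  - book 4 (Quiet Streets): author_id=3 -> matches Jones
  - book 5 (Winter Gardens): author_id=NULL, no match -> dropped
  - book 6 (Distant Shores): author_id=1 -> matches Smith
So 1 of 6 rows is dropped.

SQL:
SELECT a.title, b.name AS author
FROM books a
INNER JOIN authors b ON a.author_id = b.id

Result:
title          | author
---------------+-------
River Crossing | Jones 
Midnight Sun   | Young 
Falling Leaves | Young 
Quiet Streets  | Jones 
Distant Shores | Smith 


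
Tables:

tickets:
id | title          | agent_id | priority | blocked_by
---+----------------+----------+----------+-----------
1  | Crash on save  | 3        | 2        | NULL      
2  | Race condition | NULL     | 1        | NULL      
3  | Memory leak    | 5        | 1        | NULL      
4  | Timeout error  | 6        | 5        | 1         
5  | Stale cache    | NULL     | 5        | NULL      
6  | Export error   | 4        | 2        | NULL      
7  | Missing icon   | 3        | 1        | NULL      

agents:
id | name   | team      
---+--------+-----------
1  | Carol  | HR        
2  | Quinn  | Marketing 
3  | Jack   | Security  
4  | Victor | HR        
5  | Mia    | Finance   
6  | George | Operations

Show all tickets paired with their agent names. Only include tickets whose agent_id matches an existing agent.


INNER JOIN keeps only tickets rows whose agent_id matches an id in agents. Walk through each ticket:
  - ticket 1 (Crash on save): agent_id=3 -> matches Jack
  - ticket 2 (Race condition): agent_id=NULL, no match -> dropped
  - ticket 3 (Memory leak): agent_id=5 -> matches Mia
  - ticket 4 (Timeout error): agent_id=6 -> matches George
  - ticket 5 (Stale cache): agent_id=NULL, no match -> dropped
  - ticket 6 (Export error): agent_id=4 -> matches Victor
  - ticket 7 (Missing icon): agent_id=3 -> matches Jack
So 2 of 7 rows are dropped.

SQL:
SELECT a.title, b.name AS agent
FROM tickets a
INNER JOIN agents b ON a.agent_id = b.id

Result:
title         | agent 
--------------+-------
Crash on save | Jack  
Memory leak   | Mia   
Timeout error | George
Export error  | Victor
Missing icon  | Jack  


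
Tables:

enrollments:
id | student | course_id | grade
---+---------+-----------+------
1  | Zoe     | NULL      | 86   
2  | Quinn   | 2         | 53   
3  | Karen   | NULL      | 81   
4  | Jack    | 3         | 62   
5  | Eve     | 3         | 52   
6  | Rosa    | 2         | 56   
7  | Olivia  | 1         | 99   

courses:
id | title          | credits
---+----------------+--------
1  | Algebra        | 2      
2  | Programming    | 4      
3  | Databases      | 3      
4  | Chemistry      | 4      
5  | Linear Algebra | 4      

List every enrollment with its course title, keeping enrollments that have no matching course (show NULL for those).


LEFT JOIN keeps every row from enrollments (the left table); where course_id has no match in courses, the course columns become NULL. Walk through each enrollment:
  - enrollment 1 (Zoe): course_id=NULL, no match -> kept with NULL
  - enrollment 2 (Quinn): course_id=2 -> matches Programming
  - enrollment 3 (Karen): course_id=NULL, no match -> kept with NULL
  - enrollment 4 (Jack): course_id=3 -> matches Databases
  - enrollment 5 (Eve): course_id=3 -> matches Databases
  - enrollment 6 (Rosa): course_id=2 -> matches Programming
  - enrollment 7 (Olivia): course_id=1 -> matches Algebra
All 7 rows appear; 2 have NULL course.

SQL:
SELECT a.student, b.title AS course
FROM enrollments a
LEFT JOIN courses b ON a.course_id = b.id

Result:
student | course     
--------+------------
Zoe     | NULL       
Quinn   | Programming
Karen   | NULL       
Jack    | Databases  
Eve     | Databases  
Rosa    | Programming
Olivia  | Algebra    


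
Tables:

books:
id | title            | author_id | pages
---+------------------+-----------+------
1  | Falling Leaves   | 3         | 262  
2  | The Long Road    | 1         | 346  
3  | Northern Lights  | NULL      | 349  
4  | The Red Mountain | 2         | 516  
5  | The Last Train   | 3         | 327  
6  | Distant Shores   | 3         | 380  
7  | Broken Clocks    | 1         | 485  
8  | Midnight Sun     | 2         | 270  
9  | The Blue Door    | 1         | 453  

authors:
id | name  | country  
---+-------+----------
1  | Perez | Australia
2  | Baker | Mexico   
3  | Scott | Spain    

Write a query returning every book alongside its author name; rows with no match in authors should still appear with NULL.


LEFT JOIN keeps every row from books (the left table); where author_id has no match in authors, the author columns become NULL. Walk through each book:
  - book 1 (Falling Leaves): author_id=3 -> matches Scott
  - book 2 (The Long Road): author_id=1 -> matches Perez
  - book 3 (Northern Lights): author_id=NULL, no match -> kept with NULL
  - book 4 (The Red Mountain): author_id=2 -> matches Baker
  - book 5 (The Last Train): author_id=3 -> matches Scott
  - book 6 (Distant Shores): author_id=3 -> matches Scott
  - book 7 (Broken Clocks): author_id=1 -> matches Perez
  - book 8 (Midnight Sun): author_id=2 -> matches Baker
  - book 9 (The Blue Door): author_id=1 -> matches Perez
All 9 rows appear; 1 has NULL author.

SQL:
SELECT a.title, b.name AS author
FROM books a
LEFT JOIN authors b ON a.author_id = b.id

Result:
title            | author
-----------------+-------
Falling Leaves   | Scott 
The Long Road    | Perez 
Northern Lights  | NULL  
The Red Mountain | Baker 
The Last Train   | Scott 
Distant Shores   | Scott 
Broken Clocks    | Perez 
Midnight Sun     | Baker 
The Blue Door    | Perez 


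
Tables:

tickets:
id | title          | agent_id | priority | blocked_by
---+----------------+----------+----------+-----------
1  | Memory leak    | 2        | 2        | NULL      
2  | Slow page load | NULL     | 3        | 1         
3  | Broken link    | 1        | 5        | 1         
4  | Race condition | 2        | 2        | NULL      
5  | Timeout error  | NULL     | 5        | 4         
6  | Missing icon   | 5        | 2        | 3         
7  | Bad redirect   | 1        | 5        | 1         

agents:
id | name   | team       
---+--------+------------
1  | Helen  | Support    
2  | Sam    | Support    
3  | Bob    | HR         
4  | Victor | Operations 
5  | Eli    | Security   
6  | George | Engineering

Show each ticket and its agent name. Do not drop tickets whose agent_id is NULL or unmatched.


LEFT JOIN keeps every row from tickets (the left table); where agent_id has no match in agents, the agent columns become NULL. Walk through each ticket:
  - ticket 1 (Memory leak): agent_id=2 -> matches Sam
  - ticket 2 (Slow page load): agent_id=NULL, no match -> kept with NULL
  - ticket 3 (Broken link): agent_id=1 -> matches Helen
  - ticket 4 (Race condition): agent_id=2 -> matches Sam
  - ticket 5 (Timeout error): agent_id=NULL, no match -> kept with NULL
  - ticket 6 (Missing icon): agent_id=5 -> matches Eli
  - ticket 7 (Bad redirect): agent_id=1 -> matches Helen
All 7 rows appear; 2 have NULL agent.

SQL:
SELECT a.title, b.name AS agent
FROM tickets a
LEFT JOIN agents b ON a.agent_id = b.id

Result:
title          | agent
---------------+------
Memory leak    | Sam  
Slow page load | NULL 
Broken link    | Helen
Race condition | Sam  
Timeout error  | NULL 
Missing icon   | Eli  
Bad redirect   | Helen
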